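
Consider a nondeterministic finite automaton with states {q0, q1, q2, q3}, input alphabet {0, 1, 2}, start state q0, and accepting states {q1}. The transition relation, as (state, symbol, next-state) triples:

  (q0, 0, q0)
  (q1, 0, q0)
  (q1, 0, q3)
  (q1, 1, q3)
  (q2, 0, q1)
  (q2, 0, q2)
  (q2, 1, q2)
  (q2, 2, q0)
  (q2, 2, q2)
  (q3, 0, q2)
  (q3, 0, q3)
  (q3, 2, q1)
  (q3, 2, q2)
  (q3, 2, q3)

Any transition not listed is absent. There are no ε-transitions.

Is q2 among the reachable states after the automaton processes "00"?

Start in {q0}.
Read '0': {q0} → {q0}.
Read '0': {q0} → {q0}.
State q2 is not in {q0}.

No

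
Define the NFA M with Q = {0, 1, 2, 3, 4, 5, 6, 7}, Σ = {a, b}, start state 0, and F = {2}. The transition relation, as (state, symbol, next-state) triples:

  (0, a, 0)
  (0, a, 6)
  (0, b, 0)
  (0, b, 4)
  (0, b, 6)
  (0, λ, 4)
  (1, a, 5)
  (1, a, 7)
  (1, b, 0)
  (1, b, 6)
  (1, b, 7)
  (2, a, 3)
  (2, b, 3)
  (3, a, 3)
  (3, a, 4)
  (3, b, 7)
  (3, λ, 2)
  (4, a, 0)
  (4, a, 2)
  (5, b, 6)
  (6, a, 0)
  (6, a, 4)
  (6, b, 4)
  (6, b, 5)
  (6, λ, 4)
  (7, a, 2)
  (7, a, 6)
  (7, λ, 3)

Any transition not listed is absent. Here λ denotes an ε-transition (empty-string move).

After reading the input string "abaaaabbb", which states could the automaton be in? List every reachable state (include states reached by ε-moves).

{0, 2, 3, 4, 5, 6, 7}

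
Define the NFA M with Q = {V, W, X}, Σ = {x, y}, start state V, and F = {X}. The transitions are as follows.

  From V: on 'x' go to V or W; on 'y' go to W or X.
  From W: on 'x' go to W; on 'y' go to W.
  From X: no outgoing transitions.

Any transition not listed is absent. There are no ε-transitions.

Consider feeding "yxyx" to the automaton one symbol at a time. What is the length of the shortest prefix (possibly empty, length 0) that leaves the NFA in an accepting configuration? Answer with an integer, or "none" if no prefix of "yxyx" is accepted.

Start in {V}.
Read 'y': {V} → {W, X}.
None of the earlier sets intersect F, but {W, X} does.

1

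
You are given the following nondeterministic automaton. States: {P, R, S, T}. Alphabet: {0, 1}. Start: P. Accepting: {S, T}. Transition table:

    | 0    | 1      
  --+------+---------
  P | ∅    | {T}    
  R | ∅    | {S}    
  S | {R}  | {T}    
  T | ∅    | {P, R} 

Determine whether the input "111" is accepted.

Yes

Start in {P}.
Read '1': {P} → {T}.
Read '1': {T} → {P, R}.
Read '1': {P, R} → {S, T}.
The final set {S, T} contains the accepting states S, T.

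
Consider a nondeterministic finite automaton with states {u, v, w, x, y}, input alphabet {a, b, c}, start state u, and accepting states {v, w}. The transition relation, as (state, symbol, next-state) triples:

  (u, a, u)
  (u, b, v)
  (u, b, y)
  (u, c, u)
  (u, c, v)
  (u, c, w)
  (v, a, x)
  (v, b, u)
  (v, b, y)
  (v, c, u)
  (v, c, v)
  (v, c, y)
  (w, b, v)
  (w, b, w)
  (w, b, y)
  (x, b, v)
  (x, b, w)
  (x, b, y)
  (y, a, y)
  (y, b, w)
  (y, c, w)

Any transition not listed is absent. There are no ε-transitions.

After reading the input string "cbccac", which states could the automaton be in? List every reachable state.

{u, v, w}

Start in {u}.
Read 'c': u→{u, v, w}; now {u, v, w}.
Read 'b': u→{v, y}, v→{u, y}, w→{v, w, y}; now {u, v, w, y}.
Read 'c': u→{u, v, w}, v→{u, v, y}, w→∅, y→{w}; now {u, v, w, y}.
Read 'c': u→{u, v, w}, v→{u, v, y}, w→∅, y→{w}; now {u, v, w, y}.
Read 'a': u→{u}, v→{x}, w→∅, y→{y}; now {u, x, y}.
Read 'c': u→{u, v, w}, x→∅, y→{w}; now {u, v, w}.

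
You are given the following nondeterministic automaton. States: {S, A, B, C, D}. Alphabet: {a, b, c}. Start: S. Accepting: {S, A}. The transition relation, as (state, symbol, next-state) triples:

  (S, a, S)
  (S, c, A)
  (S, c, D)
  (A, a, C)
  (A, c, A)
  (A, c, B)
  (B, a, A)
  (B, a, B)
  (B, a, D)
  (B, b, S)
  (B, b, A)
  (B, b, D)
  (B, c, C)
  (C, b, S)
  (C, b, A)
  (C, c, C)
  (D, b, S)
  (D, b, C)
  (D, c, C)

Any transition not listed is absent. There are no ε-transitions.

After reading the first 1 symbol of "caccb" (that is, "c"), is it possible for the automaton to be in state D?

Yes

Start in {S}.
Read 'c': S→{A, D}; now {A, D}.
State D is in {A, D}.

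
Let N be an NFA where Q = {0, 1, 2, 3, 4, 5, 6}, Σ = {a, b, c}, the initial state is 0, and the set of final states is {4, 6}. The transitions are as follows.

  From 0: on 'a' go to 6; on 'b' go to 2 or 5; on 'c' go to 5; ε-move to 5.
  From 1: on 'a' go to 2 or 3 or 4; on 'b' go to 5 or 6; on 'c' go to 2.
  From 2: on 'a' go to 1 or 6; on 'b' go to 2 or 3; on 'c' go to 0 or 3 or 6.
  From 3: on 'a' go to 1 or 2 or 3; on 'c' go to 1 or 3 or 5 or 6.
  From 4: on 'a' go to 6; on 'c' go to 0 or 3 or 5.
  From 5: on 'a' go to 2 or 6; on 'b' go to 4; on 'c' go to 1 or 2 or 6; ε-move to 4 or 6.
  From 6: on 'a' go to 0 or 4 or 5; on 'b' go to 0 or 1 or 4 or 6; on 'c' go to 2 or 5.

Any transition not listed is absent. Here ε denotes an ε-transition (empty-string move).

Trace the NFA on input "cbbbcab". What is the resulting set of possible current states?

{0, 1, 2, 3, 4, 5, 6}

Start: ε-closure({0}) = {0, 4, 5, 6}.
Read 'c': {0, 4, 5, 6} → {0, 1, 2, 3, 4, 5, 6}.
Read 'b': {0, 1, 2, 3, 4, 5, 6} → {0, 1, 2, 3, 4, 5, 6}.
Read 'b': {0, 1, 2, 3, 4, 5, 6} → {0, 1, 2, 3, 4, 5, 6}.
Read 'b': {0, 1, 2, 3, 4, 5, 6} → {0, 1, 2, 3, 4, 5, 6}.
Read 'c': {0, 1, 2, 3, 4, 5, 6} → {0, 1, 2, 3, 4, 5, 6}.
Read 'a': {0, 1, 2, 3, 4, 5, 6} → {0, 1, 2, 3, 4, 5, 6}.
Read 'b': {0, 1, 2, 3, 4, 5, 6} → {0, 1, 2, 3, 4, 5, 6}.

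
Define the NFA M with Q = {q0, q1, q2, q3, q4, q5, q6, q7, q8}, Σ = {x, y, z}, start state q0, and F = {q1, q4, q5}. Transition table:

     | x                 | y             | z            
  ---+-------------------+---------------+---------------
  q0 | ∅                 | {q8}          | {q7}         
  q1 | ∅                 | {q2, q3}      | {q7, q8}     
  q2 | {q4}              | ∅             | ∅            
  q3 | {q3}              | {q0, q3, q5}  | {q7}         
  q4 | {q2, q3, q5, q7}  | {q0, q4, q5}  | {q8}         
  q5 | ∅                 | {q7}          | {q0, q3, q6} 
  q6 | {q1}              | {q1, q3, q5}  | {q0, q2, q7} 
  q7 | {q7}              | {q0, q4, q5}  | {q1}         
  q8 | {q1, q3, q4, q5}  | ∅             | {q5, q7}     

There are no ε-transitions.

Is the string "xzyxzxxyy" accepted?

No

Start in {q0}.
Read 'x': {q0} → ∅.
The set is empty and remains empty for the remaining 8 symbols.
The final set ∅ contains no accepting state.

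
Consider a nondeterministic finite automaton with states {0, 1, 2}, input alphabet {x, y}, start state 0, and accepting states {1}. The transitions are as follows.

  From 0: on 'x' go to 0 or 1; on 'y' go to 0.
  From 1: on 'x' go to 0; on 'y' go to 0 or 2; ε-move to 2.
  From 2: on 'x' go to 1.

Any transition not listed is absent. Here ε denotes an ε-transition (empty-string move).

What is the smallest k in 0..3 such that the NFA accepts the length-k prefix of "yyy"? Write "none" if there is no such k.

none

Start in {0}.
Read 'y': {0} → {0}.
Read 'y': {0} → {0}.
Read 'y': {0} → {0}.
No reachable set along the way intersects F.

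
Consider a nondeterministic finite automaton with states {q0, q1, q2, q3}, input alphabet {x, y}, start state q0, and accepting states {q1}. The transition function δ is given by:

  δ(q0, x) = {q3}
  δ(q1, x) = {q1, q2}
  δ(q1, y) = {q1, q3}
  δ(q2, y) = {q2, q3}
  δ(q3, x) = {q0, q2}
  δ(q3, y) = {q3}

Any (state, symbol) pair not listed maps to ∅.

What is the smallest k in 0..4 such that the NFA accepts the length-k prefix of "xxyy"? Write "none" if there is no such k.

Start in {q0}.
Read 'x': {q0} → {q3}.
Read 'x': {q3} → {q0, q2}.
Read 'y': {q0, q2} → {q2, q3}.
Read 'y': {q2, q3} → {q2, q3}.
No reachable set along the way intersects F.

none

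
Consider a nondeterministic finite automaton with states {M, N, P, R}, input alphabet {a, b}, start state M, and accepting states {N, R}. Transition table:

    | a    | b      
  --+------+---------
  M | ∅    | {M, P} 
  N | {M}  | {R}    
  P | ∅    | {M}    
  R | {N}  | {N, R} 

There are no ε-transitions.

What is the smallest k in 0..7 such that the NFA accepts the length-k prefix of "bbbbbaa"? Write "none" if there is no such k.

none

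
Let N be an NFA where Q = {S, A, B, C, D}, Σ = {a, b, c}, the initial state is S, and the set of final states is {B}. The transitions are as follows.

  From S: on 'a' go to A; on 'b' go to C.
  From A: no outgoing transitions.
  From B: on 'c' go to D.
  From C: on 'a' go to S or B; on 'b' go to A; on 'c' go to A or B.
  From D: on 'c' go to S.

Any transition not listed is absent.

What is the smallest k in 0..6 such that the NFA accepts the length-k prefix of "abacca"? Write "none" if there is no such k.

Start in {S}.
Read 'a': {S} → {A}.
Read 'b': {A} → ∅.
The set is empty and remains empty for the remaining 4 symbols.
No reachable set along the way intersects F.

none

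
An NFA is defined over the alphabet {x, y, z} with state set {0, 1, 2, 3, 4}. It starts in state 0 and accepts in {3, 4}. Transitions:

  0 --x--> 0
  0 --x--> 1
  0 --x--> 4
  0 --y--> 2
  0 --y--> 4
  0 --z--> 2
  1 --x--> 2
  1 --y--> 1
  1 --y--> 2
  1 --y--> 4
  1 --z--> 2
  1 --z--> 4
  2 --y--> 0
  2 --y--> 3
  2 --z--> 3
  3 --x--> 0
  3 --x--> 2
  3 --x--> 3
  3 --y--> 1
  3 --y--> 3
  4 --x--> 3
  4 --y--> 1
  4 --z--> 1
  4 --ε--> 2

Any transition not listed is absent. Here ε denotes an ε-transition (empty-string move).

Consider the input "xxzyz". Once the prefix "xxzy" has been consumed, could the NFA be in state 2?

Yes

Start in {0}.
Read 'x': 0→{0, 1, 4}; union {0, 1, 4}; ε-closure = {0, 1, 2, 4}.
Read 'x': 0→{0, 1, 4}, 1→{2}, 2→∅, 4→{3}; now {0, 1, 2, 3, 4}.
Read 'z': 0→{2}, 1→{2, 4}, 2→{3}, 3→∅, 4→{1}; now {1, 2, 3, 4}.
Read 'y': 1→{1, 2, 4}, 2→{0, 3}, 3→{1, 3}, 4→{1}; now {0, 1, 2, 3, 4}.
State 2 is in {0, 1, 2, 3, 4}.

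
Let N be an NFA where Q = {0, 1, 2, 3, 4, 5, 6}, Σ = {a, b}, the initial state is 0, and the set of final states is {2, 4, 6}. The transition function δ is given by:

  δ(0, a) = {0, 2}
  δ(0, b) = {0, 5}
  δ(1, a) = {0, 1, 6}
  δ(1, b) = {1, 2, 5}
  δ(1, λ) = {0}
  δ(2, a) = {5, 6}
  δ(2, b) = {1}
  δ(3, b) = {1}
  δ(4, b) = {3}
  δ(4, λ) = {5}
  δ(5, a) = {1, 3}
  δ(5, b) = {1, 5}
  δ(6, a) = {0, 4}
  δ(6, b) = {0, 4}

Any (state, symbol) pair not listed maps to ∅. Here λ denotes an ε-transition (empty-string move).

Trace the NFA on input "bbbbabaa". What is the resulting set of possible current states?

{0, 1, 2, 3, 4, 5, 6}

Start in {0}.
Read 'b': 0→{0, 5}; now {0, 5}.
Read 'b': 0→{0, 5}, 5→{1, 5}; now {0, 1, 5}.
Read 'b': 0→{0, 5}, 1→{1, 2, 5}, 5→{1, 5}; now {0, 1, 2, 5}.
Read 'b': 0→{0, 5}, 1→{1, 2, 5}, 2→{1}, 5→{1, 5}; now {0, 1, 2, 5}.
Read 'a': 0→{0, 2}, 1→{0, 1, 6}, 2→{5, 6}, 5→{1, 3}; now {0, 1, 2, 3, 5, 6}.
Read 'b': 0→{0, 5}, 1→{1, 2, 5}, 2→{1}, 3→{1}, 5→{1, 5}, 6→{0, 4}; now {0, 1, 2, 4, 5}.
Read 'a': 0→{0, 2}, 1→{0, 1, 6}, 2→{5, 6}, 4→∅, 5→{1, 3}; now {0, 1, 2, 3, 5, 6}.
Read 'a': 0→{0, 2}, 1→{0, 1, 6}, 2→{5, 6}, 3→∅, 5→{1, 3}, 6→{0, 4}; now {0, 1, 2, 3, 4, 5, 6}.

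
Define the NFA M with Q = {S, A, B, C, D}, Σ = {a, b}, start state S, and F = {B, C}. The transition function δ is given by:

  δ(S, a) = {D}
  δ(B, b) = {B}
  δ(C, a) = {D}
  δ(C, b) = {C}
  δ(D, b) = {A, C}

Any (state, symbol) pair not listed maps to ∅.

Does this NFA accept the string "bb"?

Start in {S}.
Read 'b': {S} → ∅.
The set is empty and remains empty for the remaining 1 symbol.
The final set ∅ contains no accepting state.

No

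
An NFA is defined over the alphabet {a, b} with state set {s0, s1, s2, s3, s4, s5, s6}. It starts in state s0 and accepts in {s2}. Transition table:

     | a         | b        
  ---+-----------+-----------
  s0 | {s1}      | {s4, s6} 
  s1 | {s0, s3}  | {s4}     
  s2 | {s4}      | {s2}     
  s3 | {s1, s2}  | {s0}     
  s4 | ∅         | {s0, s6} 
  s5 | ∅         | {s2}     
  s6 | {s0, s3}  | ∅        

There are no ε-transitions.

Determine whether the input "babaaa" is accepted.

Start in {s0}.
Read 'b': s0→{s4, s6}; now {s4, s6}.
Read 'a': s4→∅, s6→{s0, s3}; now {s0, s3}.
Read 'b': s0→{s4, s6}, s3→{s0}; now {s0, s4, s6}.
Read 'a': s0→{s1}, s4→∅, s6→{s0, s3}; now {s0, s1, s3}.
Read 'a': s0→{s1}, s1→{s0, s3}, s3→{s1, s2}; now {s0, s1, s2, s3}.
Read 'a': s0→{s1}, s1→{s0, s3}, s2→{s4}, s3→{s1, s2}; now {s0, s1, s2, s3, s4}.
The final set {s0, s1, s2, s3, s4} contains the accepting state s2.

Yes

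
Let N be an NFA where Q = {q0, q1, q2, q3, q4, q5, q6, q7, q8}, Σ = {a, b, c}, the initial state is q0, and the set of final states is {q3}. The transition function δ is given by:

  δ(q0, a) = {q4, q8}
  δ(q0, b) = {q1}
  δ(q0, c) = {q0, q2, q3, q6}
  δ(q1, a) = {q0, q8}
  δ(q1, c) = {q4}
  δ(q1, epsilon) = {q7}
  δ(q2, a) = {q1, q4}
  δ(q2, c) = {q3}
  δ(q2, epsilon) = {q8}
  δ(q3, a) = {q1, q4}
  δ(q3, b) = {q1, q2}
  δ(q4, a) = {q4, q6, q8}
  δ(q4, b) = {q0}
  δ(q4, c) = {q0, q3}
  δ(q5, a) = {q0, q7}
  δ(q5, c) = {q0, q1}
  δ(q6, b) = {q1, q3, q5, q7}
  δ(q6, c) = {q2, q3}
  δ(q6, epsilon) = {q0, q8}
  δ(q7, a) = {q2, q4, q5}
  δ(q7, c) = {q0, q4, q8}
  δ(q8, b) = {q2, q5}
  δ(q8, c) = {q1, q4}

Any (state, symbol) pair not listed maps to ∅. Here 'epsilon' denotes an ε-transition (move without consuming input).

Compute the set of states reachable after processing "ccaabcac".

{q0, q1, q2, q3, q4, q6, q7, q8}

Start in {q0}.
Read 'c': {q0} → {q0, q2, q3, q6, q8}.
Read 'c': {q0, q2, q3, q6, q8} → {q0, q1, q2, q3, q4, q6, q7, q8}.
Read 'a': {q0, q1, q2, q3, q4, q6, q7, q8} → {q0, q1, q2, q4, q5, q6, q7, q8}.
Read 'a': {q0, q1, q2, q4, q5, q6, q7, q8} → {q0, q1, q2, q4, q5, q6, q7, q8}.
Read 'b': {q0, q1, q2, q4, q5, q6, q7, q8} → {q0, q1, q2, q3, q5, q7, q8}.
Read 'c': {q0, q1, q2, q3, q5, q7, q8} → {q0, q1, q2, q3, q4, q6, q7, q8}.
Read 'a': {q0, q1, q2, q3, q4, q6, q7, q8} → {q0, q1, q2, q4, q5, q6, q7, q8}.
Read 'c': {q0, q1, q2, q4, q5, q6, q7, q8} → {q0, q1, q2, q3, q4, q6, q7, q8}.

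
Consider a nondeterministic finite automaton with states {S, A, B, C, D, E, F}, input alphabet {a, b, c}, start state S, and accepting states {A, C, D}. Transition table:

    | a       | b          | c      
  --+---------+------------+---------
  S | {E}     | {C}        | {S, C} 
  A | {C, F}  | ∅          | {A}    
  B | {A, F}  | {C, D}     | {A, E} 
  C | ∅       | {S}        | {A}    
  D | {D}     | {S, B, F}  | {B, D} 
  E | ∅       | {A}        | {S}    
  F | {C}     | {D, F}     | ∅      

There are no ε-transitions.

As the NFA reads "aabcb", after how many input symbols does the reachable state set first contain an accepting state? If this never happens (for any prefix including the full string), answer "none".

Start in {S}.
Read 'a': S→{E}; now {E}.
Read 'a': E→∅; now ∅.
The set is empty and remains empty for the remaining 3 symbols.
No reachable set along the way intersects F.

none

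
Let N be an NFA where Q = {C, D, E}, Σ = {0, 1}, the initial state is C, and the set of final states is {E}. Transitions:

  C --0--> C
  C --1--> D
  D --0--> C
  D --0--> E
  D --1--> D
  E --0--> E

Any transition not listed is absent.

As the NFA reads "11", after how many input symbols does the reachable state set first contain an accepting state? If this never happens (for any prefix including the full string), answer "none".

Start in {C}.
Read '1': C→{D}; now {D}.
Read '1': D→{D}; now {D}.
No reachable set along the way intersects F.

none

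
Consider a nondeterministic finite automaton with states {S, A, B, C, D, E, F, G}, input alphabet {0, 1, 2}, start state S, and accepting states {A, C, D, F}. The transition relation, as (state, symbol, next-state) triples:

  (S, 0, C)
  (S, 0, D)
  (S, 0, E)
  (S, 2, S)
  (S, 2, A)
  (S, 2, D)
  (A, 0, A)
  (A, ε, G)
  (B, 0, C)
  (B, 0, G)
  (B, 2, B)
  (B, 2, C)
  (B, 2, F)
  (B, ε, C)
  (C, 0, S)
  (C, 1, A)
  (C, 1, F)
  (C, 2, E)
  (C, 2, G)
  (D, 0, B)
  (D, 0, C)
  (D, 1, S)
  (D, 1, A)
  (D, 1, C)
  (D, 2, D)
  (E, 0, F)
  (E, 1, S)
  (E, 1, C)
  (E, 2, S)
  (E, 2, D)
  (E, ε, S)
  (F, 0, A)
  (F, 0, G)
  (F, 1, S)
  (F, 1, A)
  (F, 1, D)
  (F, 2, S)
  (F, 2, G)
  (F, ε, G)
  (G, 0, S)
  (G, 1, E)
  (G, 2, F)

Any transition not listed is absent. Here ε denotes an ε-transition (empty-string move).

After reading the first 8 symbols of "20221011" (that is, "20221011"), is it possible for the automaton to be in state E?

Yes

Start in {S}.
Read '2': {S} → {S, A, D, G}.
Read '0': {S, A, D, G} → {S, A, B, C, D, E, G}.
Read '2': {S, A, B, C, D, E, G} → {S, A, B, C, D, E, F, G}.
Read '2': {S, A, B, C, D, E, F, G} → {S, A, B, C, D, E, F, G}.
Read '1': {S, A, B, C, D, E, F, G} → {S, A, C, D, E, F, G}.
Read '0': {S, A, C, D, E, F, G} → {S, A, B, C, D, E, F, G}.
Read '1': {S, A, B, C, D, E, F, G} → {S, A, C, D, E, F, G}.
Read '1': {S, A, C, D, E, F, G} → {S, A, C, D, E, F, G}.
State E is in {S, A, C, D, E, F, G}.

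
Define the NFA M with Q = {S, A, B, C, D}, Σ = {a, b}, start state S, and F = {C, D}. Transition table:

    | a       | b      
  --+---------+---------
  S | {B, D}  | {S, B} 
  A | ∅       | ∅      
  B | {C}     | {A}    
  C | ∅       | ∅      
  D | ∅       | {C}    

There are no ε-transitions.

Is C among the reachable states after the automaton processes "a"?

Start in {S}.
Read 'a': S→{B, D}; now {B, D}.
State C is not in {B, D}.

No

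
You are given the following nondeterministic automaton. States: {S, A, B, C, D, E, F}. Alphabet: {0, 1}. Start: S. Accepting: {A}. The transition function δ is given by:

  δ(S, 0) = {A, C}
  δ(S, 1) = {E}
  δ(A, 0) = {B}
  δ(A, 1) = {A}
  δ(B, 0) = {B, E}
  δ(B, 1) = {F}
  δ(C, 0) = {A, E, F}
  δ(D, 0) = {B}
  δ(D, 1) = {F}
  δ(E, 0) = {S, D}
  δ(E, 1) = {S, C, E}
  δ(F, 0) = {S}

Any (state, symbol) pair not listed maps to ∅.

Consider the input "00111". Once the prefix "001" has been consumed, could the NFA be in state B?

No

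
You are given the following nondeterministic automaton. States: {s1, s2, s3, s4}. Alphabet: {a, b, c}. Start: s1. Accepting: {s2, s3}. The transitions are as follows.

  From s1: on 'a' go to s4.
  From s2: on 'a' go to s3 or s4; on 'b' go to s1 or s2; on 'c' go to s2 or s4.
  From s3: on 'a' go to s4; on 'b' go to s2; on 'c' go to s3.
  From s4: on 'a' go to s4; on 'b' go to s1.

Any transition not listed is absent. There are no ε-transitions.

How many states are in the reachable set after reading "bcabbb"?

0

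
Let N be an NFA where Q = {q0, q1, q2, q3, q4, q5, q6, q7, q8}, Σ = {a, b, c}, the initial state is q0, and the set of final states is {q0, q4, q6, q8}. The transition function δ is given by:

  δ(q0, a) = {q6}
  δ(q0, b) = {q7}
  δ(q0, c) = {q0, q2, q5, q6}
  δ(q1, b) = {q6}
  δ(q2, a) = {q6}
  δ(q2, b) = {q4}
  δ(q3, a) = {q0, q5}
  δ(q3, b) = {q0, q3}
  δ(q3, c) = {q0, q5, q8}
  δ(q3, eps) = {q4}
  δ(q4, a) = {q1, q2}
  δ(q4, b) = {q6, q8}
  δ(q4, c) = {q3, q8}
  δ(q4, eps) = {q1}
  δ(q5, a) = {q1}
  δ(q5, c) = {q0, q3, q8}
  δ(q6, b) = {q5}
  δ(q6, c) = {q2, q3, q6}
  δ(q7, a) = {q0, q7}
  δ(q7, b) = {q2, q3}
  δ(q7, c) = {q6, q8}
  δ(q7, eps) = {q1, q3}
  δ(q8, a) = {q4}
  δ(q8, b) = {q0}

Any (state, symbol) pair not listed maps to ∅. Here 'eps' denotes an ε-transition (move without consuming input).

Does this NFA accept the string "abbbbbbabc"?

No

Start in {q0}.
Read 'a': q0→{q6}; now {q6}.
Read 'b': q6→{q5}; now {q5}.
Read 'b': q5→∅; now ∅.
The set is empty and remains empty for the remaining 7 symbols.
The final set ∅ contains no accepting state.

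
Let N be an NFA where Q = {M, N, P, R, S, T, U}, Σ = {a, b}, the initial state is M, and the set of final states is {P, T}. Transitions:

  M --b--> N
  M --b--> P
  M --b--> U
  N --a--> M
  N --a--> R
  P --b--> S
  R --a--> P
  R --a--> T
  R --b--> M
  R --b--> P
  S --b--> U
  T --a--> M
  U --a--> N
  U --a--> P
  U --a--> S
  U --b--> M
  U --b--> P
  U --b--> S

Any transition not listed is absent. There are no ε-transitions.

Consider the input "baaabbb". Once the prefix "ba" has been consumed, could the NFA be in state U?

Start in {M}.
Read 'b': M→{N, P, U}; now {N, P, U}.
Read 'a': N→{M, R}, P→∅, U→{N, P, S}; now {M, N, P, R, S}.
State U is not in {M, N, P, R, S}.

No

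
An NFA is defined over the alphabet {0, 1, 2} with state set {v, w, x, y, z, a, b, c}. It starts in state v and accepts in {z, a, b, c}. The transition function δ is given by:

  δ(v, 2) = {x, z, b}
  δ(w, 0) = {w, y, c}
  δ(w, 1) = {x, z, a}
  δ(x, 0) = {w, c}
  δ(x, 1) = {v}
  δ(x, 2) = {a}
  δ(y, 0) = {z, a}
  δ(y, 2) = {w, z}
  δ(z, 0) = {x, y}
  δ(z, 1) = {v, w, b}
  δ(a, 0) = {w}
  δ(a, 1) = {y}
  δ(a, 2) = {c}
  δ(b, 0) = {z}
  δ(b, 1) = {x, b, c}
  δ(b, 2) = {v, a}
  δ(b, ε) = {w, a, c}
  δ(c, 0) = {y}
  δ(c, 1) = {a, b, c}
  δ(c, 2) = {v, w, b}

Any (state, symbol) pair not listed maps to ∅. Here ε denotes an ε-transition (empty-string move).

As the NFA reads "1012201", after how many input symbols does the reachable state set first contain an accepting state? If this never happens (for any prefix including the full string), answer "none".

none

Start in {v}.
Read '1': v→∅; now ∅.
The set is empty and remains empty for the remaining 6 symbols.
No reachable set along the way intersects F.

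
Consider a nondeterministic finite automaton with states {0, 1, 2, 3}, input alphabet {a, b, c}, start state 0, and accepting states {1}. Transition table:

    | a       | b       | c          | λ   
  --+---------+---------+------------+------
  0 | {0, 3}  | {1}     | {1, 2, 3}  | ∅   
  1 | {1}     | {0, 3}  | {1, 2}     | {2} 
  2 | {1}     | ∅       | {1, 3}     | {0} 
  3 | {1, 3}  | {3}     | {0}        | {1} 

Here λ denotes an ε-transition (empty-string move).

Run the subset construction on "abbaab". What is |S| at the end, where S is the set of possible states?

Start in {0}.
Read 'a': {0} → {0, 1, 2, 3}.
Read 'b': {0, 1, 2, 3} → {0, 1, 2, 3}.
Read 'b': {0, 1, 2, 3} → {0, 1, 2, 3}.
Read 'a': {0, 1, 2, 3} → {0, 1, 2, 3}.
Read 'a': {0, 1, 2, 3} → {0, 1, 2, 3}.
Read 'b': {0, 1, 2, 3} → {0, 1, 2, 3}.
That set has 4 states.

4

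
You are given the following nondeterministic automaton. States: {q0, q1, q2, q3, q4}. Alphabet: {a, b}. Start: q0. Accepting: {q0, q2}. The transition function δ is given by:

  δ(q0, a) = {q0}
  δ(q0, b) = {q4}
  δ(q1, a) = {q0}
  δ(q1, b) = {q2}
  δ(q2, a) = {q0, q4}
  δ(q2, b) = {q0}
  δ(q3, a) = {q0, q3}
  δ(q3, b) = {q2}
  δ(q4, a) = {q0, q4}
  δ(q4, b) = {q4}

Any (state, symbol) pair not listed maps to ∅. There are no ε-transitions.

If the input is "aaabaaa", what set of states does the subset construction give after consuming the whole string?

Start in {q0}.
Read 'a': {q0} → {q0}.
Read 'a': {q0} → {q0}.
Read 'a': {q0} → {q0}.
Read 'b': {q0} → {q4}.
Read 'a': {q4} → {q0, q4}.
Read 'a': {q0, q4} → {q0, q4}.
Read 'a': {q0, q4} → {q0, q4}.

{q0, q4}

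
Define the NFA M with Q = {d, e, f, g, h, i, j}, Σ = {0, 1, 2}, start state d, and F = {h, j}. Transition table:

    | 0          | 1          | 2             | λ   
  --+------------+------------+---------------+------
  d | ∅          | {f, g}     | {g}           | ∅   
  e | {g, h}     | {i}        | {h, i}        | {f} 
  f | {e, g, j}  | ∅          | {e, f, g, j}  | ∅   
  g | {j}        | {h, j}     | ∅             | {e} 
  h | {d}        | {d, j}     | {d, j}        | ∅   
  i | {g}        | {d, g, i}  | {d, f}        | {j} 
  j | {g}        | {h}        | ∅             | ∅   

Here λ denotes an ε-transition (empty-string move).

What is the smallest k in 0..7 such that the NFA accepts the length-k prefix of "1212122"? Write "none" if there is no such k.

Start in {d}.
Read '1': {d} → {e, f, g}.
Read '2': {e, f, g} → {e, f, g, h, i, j}.
None of the earlier sets intersect F, but {e, f, g, h, i, j} does.

2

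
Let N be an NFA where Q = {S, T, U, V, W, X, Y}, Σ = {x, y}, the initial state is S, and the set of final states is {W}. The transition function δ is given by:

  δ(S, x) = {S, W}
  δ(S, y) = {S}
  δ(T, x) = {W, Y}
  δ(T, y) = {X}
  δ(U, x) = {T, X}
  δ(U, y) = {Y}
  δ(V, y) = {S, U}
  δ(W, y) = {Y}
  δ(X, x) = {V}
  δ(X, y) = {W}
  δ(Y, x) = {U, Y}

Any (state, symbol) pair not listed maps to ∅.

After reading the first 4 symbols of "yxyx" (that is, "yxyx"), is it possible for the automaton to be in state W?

Start in {S}.
Read 'y': {S} → {S}.
Read 'x': {S} → {S, W}.
Read 'y': {S, W} → {S, Y}.
Read 'x': {S, Y} → {S, U, W, Y}.
State W is in {S, U, W, Y}.

Yes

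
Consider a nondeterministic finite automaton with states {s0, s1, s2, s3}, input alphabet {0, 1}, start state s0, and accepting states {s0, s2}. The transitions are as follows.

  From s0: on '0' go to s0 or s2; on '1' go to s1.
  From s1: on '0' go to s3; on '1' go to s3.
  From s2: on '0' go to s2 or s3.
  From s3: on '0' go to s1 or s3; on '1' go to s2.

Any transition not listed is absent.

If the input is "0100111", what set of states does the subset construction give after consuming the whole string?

Start in {s0}.
Read '0': s0→{s0, s2}; now {s0, s2}.
Read '1': s0→{s1}, s2→∅; now {s1}.
Read '0': s1→{s3}; now {s3}.
Read '0': s3→{s1, s3}; now {s1, s3}.
Read '1': s1→{s3}, s3→{s2}; now {s2, s3}.
Read '1': s2→∅, s3→{s2}; now {s2}.
Read '1': s2→∅; now ∅.

∅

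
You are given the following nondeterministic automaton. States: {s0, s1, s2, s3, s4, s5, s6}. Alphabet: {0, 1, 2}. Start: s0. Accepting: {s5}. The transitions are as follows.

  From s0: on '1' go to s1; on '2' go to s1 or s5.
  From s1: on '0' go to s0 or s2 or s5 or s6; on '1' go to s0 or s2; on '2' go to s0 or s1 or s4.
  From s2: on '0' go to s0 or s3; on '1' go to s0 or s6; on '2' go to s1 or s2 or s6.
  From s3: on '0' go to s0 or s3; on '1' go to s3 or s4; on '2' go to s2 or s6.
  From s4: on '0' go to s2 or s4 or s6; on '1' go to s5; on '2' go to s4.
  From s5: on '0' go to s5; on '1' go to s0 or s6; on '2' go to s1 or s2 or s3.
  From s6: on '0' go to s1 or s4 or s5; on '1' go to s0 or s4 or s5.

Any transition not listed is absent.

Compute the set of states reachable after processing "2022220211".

{s0, s1, s2, s3, s4, s5, s6}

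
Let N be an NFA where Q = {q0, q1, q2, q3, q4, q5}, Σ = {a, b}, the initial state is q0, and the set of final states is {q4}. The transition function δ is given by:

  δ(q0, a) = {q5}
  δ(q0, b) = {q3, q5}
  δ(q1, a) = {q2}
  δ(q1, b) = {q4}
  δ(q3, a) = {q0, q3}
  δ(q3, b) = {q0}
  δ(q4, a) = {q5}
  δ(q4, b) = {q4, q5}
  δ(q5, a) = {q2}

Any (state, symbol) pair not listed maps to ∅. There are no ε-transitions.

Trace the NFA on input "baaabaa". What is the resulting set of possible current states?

Start in {q0}.
Read 'b': {q0} → {q3, q5}.
Read 'a': {q3, q5} → {q0, q2, q3}.
Read 'a': {q0, q2, q3} → {q0, q3, q5}.
Read 'a': {q0, q3, q5} → {q0, q2, q3, q5}.
Read 'b': {q0, q2, q3, q5} → {q0, q3, q5}.
Read 'a': {q0, q3, q5} → {q0, q2, q3, q5}.
Read 'a': {q0, q2, q3, q5} → {q0, q2, q3, q5}.

{q0, q2, q3, q5}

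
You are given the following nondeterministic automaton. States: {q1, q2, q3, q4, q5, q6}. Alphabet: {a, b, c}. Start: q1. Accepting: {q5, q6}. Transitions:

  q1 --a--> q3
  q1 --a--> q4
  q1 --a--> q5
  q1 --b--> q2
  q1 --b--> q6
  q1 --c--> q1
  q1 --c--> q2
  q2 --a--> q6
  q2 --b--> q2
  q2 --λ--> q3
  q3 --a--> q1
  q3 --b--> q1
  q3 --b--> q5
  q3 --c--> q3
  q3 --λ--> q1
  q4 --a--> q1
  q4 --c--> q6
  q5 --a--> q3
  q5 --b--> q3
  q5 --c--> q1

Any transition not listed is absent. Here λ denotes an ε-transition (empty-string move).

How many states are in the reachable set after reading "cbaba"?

5

Start in {q1}.
Read 'c': q1→{q1, q2}; union {q1, q2}; ε-closure = {q1, q2, q3}.
Read 'b': q1→{q2, q6}, q2→{q2}, q3→{q1, q5}; union {q1, q2, q5, q6}; ε-closure = {q1, q2, q3, q5, q6}.
Read 'a': q1→{q3, q4, q5}, q2→{q6}, q3→{q1}, q5→{q3}, q6→∅; now {q1, q3, q4, q5, q6}.
Read 'b': q1→{q2, q6}, q3→{q1, q5}, q4→∅, q5→{q3}, q6→∅; now {q1, q2, q3, q5, q6}.
Read 'a': q1→{q3, q4, q5}, q2→{q6}, q3→{q1}, q5→{q3}, q6→∅; now {q1, q3, q4, q5, q6}.
That set has 5 states.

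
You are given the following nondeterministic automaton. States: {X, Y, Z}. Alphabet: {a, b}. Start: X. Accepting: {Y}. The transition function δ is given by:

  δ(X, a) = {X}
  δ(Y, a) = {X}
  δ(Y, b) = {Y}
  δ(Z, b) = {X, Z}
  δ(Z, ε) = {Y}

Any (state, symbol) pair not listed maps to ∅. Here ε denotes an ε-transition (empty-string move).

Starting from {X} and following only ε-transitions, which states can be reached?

{X}

Begin with {X}.
No ε-moves leave this set, so the closure equals the set itself.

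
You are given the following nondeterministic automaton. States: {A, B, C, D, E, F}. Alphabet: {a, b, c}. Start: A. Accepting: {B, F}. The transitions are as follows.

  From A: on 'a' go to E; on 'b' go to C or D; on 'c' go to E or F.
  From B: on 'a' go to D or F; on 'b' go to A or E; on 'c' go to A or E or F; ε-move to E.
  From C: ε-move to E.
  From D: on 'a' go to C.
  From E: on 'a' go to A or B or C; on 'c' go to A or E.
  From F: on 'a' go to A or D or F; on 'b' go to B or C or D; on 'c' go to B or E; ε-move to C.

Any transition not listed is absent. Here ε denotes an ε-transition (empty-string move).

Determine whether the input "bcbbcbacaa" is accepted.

Start in {A}.
Read 'b': {A} → {C, D, E}.
Read 'c': {C, D, E} → {A, E}.
Read 'b': {A, E} → {C, D, E}.
Read 'b': {C, D, E} → ∅.
The set is empty and remains empty for the remaining 6 symbols.
The final set ∅ contains no accepting state.

No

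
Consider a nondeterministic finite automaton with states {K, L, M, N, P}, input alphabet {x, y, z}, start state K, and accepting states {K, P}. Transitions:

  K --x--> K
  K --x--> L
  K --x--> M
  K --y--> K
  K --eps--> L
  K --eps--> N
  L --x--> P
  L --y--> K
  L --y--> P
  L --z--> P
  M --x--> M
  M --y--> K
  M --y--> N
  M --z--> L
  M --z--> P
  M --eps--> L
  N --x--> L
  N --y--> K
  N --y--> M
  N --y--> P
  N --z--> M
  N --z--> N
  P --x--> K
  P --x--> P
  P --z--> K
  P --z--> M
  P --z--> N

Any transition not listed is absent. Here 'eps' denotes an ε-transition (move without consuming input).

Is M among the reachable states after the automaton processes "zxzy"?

Yes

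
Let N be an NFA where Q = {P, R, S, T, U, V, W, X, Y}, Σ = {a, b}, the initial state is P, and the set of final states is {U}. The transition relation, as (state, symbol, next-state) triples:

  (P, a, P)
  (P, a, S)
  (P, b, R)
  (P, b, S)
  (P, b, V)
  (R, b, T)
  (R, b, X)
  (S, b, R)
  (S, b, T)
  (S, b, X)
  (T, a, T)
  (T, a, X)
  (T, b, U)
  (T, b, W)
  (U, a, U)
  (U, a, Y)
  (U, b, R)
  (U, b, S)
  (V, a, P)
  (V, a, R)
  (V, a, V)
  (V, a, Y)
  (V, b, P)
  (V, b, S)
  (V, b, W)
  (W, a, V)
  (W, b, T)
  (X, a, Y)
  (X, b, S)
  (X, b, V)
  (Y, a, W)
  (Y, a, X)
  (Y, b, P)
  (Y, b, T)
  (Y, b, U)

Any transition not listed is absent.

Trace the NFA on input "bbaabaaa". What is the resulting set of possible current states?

{P, R, S, T, U, V, W, X, Y}

Start in {P}.
Read 'b': P→{R, S, V}; now {R, S, V}.
Read 'b': R→{T, X}, S→{R, T, X}, V→{P, S, W}; now {P, R, S, T, W, X}.
Read 'a': P→{P, S}, R→∅, S→∅, T→{T, X}, W→{V}, X→{Y}; now {P, S, T, V, X, Y}.
Read 'a': P→{P, S}, S→∅, T→{T, X}, V→{P, R, V, Y}, X→{Y}, Y→{W, X}; now {P, R, S, T, V, W, X, Y}.
Read 'b': P→{R, S, V}, R→{T, X}, S→{R, T, X}, T→{U, W}, V→{P, S, W}, W→{T}, X→{S, V}, Y→{P, T, U}; now {P, R, S, T, U, V, W, X}.
Read 'a': P→{P, S}, R→∅, S→∅, T→{T, X}, U→{U, Y}, V→{P, R, V, Y}, W→{V}, X→{Y}; now {P, R, S, T, U, V, X, Y}.
Read 'a': P→{P, S}, R→∅, S→∅, T→{T, X}, U→{U, Y}, V→{P, R, V, Y}, X→{Y}, Y→{W, X}; now {P, R, S, T, U, V, W, X, Y}.
Read 'a': P→{P, S}, R→∅, S→∅, T→{T, X}, U→{U, Y}, V→{P, R, V, Y}, W→{V}, X→{Y}, Y→{W, X}; now {P, R, S, T, U, V, W, X, Y}.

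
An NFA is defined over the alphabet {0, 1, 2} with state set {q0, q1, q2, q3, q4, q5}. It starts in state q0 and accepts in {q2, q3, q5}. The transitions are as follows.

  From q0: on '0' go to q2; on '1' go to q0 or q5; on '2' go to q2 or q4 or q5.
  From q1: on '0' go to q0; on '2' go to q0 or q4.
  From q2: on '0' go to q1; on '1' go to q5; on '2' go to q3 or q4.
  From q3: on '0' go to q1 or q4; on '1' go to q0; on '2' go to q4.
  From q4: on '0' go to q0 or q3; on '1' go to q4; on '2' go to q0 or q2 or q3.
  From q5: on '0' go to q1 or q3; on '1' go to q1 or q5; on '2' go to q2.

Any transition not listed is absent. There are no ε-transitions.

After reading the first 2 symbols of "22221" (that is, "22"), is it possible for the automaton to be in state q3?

Yes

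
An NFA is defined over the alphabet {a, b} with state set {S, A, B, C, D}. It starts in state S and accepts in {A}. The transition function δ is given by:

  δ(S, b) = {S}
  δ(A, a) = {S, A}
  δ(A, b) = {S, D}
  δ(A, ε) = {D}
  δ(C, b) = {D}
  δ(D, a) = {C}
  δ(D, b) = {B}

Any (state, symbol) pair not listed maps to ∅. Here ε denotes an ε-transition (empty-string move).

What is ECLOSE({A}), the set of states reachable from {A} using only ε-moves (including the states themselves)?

Begin with {A}.
ε-move A → D; add D.

{A, D}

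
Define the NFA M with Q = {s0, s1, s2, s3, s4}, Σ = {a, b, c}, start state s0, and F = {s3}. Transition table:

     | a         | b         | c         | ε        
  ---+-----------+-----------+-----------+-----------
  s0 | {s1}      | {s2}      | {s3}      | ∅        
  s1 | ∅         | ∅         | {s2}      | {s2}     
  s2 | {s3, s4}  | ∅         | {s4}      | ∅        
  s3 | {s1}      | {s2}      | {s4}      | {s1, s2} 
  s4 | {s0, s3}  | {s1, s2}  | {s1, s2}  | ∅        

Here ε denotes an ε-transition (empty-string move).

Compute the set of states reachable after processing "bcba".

Start in {s0}.
Read 'b': s0→{s2}; now {s2}.
Read 'c': s2→{s4}; now {s4}.
Read 'b': s4→{s1, s2}; now {s1, s2}.
Read 'a': s1→∅, s2→{s3, s4}; union {s3, s4}; ε-closure = {s1, s2, s3, s4}.

{s1, s2, s3, s4}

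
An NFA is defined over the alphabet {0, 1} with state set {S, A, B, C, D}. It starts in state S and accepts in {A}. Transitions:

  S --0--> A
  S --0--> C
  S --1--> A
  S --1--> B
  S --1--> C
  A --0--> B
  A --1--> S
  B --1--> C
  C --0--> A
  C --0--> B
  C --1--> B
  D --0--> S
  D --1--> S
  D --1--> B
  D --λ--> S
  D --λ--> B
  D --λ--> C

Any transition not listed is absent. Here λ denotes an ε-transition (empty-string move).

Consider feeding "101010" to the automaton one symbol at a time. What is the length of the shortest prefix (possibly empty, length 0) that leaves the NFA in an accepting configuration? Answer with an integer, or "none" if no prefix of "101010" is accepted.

1

Start in {S}.
Read '1': S→{A, B, C}; now {A, B, C}.
None of the earlier sets intersect F, but {A, B, C} does.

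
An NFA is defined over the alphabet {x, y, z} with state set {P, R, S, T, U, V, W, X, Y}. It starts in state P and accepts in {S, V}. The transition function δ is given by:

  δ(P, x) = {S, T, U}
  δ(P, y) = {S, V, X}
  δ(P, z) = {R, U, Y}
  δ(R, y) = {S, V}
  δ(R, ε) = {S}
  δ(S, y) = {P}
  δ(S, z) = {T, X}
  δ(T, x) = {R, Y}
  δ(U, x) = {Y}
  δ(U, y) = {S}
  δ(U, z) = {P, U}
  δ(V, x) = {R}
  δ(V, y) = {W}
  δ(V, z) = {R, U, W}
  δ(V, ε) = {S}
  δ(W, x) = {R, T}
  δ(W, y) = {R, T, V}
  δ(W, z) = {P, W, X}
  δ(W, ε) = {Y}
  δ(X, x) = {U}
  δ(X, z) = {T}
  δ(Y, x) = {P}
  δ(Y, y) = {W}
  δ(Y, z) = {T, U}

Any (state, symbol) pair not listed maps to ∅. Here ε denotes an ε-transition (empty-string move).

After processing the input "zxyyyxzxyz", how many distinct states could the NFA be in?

Start in {P}.
Read 'z': P→{R, U, Y}; union {R, U, Y}; ε-closure = {R, S, U, Y}.
Read 'x': R→∅, S→∅, U→{Y}, Y→{P}; now {P, Y}.
Read 'y': P→{S, V, X}, Y→{W}; union {S, V, W, X}; ε-closure = {S, V, W, X, Y}.
Read 'y': S→{P}, V→{W}, W→{R, T, V}, X→∅, Y→{W}; union {P, R, T, V, W}; ε-closure = {P, R, S, T, V, W, Y}.
Read 'y': P→{S, V, X}, R→{S, V}, S→{P}, T→∅, V→{W}, W→{R, T, V}, Y→{W}; union {P, R, S, T, V, W, X}; ε-closure = {P, R, S, T, V, W, X, Y}.
Read 'x': P→{S, T, U}, R→∅, S→∅, T→{R, Y}, V→{R}, W→{R, T}, X→{U}, Y→{P}; now {P, R, S, T, U, Y}.
Read 'z': P→{R, U, Y}, R→∅, S→{T, X}, T→∅, U→{P, U}, Y→{T, U}; union {P, R, T, U, X, Y}; ε-closure = {P, R, S, T, U, X, Y}.
Read 'x': P→{S, T, U}, R→∅, S→∅, T→{R, Y}, U→{Y}, X→{U}, Y→{P}; now {P, R, S, T, U, Y}.
Read 'y': P→{S, V, X}, R→{S, V}, S→{P}, T→∅, U→{S}, Y→{W}; union {P, S, V, W, X}; ε-closure = {P, S, V, W, X, Y}.
Read 'z': P→{R, U, Y}, S→{T, X}, V→{R, U, W}, W→{P, W, X}, X→{T}, Y→{T, U}; union {P, R, T, U, W, X, Y}; ε-closure = {P, R, S, T, U, W, X, Y}.
That set has 8 states.

8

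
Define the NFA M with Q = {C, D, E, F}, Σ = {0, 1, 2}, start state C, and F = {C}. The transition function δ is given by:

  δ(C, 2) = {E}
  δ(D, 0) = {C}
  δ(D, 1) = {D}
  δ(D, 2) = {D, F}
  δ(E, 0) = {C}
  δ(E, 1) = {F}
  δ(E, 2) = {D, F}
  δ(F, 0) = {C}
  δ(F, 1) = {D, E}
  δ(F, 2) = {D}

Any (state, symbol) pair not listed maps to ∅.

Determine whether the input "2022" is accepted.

Start in {C}.
Read '2': {C} → {E}.
Read '0': {E} → {C}.
Read '2': {C} → {E}.
Read '2': {E} → {D, F}.
The final set {D, F} contains no accepting state.

No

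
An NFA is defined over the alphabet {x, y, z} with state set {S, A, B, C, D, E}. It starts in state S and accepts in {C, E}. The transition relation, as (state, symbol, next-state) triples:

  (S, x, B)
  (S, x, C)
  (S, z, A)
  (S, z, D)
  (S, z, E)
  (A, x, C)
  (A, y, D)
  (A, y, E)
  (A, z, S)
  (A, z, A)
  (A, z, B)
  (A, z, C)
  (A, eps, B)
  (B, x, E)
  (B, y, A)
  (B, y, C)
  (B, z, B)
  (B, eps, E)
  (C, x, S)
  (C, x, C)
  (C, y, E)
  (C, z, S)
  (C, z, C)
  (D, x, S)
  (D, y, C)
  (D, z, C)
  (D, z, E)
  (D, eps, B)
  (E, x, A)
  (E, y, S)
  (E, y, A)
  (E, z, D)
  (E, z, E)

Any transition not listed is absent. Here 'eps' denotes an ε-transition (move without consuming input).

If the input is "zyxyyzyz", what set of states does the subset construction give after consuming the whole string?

{S, A, B, C, D, E}

Start in {S}.
Read 'z': S→{A, D, E}; union {A, D, E}; ε-closure = {A, B, D, E}.
Read 'y': A→{D, E}, B→{A, C}, D→{C}, E→{S, A}; union {S, A, C, D, E}; ε-closure = {S, A, B, C, D, E}.
Read 'x': S→{B, C}, A→{C}, B→{E}, C→{S, C}, D→{S}, E→{A}; now {S, A, B, C, E}.
Read 'y': S→∅, A→{D, E}, B→{A, C}, C→{E}, E→{S, A}; union {S, A, C, D, E}; ε-closure = {S, A, B, C, D, E}.
Read 'y': S→∅, A→{D, E}, B→{A, C}, C→{E}, D→{C}, E→{S, A}; union {S, A, C, D, E}; ε-closure = {S, A, B, C, D, E}.
Read 'z': S→{A, D, E}, A→{S, A, B, C}, B→{B}, C→{S, C}, D→{C, E}, E→{D, E}; now {S, A, B, C, D, E}.
Read 'y': S→∅, A→{D, E}, B→{A, C}, C→{E}, D→{C}, E→{S, A}; union {S, A, C, D, E}; ε-closure = {S, A, B, C, D, E}.
Read 'z': S→{A, D, E}, A→{S, A, B, C}, B→{B}, C→{S, C}, D→{C, E}, E→{D, E}; now {S, A, B, C, D, E}.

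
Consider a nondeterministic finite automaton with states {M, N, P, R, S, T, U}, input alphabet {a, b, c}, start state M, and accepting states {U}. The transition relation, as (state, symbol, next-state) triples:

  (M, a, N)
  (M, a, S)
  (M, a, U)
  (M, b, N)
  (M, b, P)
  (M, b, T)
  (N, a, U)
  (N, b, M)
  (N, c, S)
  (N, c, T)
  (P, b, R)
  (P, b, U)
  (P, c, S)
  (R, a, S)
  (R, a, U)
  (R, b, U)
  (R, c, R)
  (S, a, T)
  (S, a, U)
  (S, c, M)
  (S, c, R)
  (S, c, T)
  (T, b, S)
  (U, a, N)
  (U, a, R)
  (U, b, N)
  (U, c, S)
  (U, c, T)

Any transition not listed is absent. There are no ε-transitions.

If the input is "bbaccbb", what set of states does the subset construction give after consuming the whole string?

Start in {M}.
Read 'b': {M} → {N, P, T}.
Read 'b': {N, P, T} → {M, R, S, U}.
Read 'a': {M, R, S, U} → {N, R, S, T, U}.
Read 'c': {N, R, S, T, U} → {M, R, S, T}.
Read 'c': {M, R, S, T} → {M, R, T}.
Read 'b': {M, R, T} → {N, P, S, T, U}.
Read 'b': {N, P, S, T, U} → {M, N, R, S, U}.

{M, N, R, S, U}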